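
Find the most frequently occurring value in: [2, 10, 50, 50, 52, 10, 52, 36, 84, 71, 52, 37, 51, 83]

52

Step 1: Count the frequency of each value:
  2: appears 1 time(s)
  10: appears 2 time(s)
  36: appears 1 time(s)
  37: appears 1 time(s)
  50: appears 2 time(s)
  51: appears 1 time(s)
  52: appears 3 time(s)
  71: appears 1 time(s)
  83: appears 1 time(s)
  84: appears 1 time(s)
Step 2: The value 52 appears most frequently (3 times).
Step 3: Mode = 52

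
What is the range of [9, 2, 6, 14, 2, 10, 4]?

12

Step 1: Identify the maximum value: max = 14
Step 2: Identify the minimum value: min = 2
Step 3: Range = max - min = 14 - 2 = 12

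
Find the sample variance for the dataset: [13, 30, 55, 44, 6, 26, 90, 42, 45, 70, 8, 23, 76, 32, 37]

609.4571

Step 1: Compute the mean: (13 + 30 + 55 + 44 + 6 + 26 + 90 + 42 + 45 + 70 + 8 + 23 + 76 + 32 + 37) / 15 = 39.8
Step 2: Compute squared deviations from the mean:
  (13 - 39.8)^2 = 718.24
  (30 - 39.8)^2 = 96.04
  (55 - 39.8)^2 = 231.04
  (44 - 39.8)^2 = 17.64
  (6 - 39.8)^2 = 1142.44
  (26 - 39.8)^2 = 190.44
  (90 - 39.8)^2 = 2520.04
  (42 - 39.8)^2 = 4.84
  (45 - 39.8)^2 = 27.04
  (70 - 39.8)^2 = 912.04
  (8 - 39.8)^2 = 1011.24
  (23 - 39.8)^2 = 282.24
  (76 - 39.8)^2 = 1310.44
  (32 - 39.8)^2 = 60.84
  (37 - 39.8)^2 = 7.84
Step 3: Sum of squared deviations = 8532.4
Step 4: Sample variance = 8532.4 / 14 = 609.4571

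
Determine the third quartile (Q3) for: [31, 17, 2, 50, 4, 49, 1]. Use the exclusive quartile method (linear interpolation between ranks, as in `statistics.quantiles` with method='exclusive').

49

Step 1: Sort the data: [1, 2, 4, 17, 31, 49, 50]
Step 2: n = 7
Step 3: Using the exclusive quartile method:
  Q1 = 2
  Q2 (median) = 17
  Q3 = 49
  IQR = Q3 - Q1 = 49 - 2 = 47
Step 4: Q3 = 49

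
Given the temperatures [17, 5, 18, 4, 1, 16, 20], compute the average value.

11.5714

Step 1: Sum all values: 17 + 5 + 18 + 4 + 1 + 16 + 20 = 81
Step 2: Count the number of values: n = 7
Step 3: Mean = sum / n = 81 / 7 = 11.5714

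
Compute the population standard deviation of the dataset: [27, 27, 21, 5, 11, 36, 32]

10.3746

Step 1: Compute the mean: 22.7143
Step 2: Sum of squared deviations from the mean: 753.4286
Step 3: Population variance = 753.4286 / 7 = 107.6327
Step 4: Standard deviation = sqrt(107.6327) = 10.3746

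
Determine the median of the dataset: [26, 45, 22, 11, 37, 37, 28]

28

Step 1: Sort the data in ascending order: [11, 22, 26, 28, 37, 37, 45]
Step 2: The number of values is n = 7.
Step 3: Since n is odd, the median is the middle value at position 4: 28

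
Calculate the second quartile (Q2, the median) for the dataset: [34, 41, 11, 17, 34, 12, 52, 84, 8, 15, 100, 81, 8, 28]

31

Step 1: Sort the data: [8, 8, 11, 12, 15, 17, 28, 34, 34, 41, 52, 81, 84, 100]
Step 2: n = 14
Step 3: Q2 is the median. Since n is even, it is the average of the values at positions 7 and 8:
  Q2 = (28 + 34) / 2 = 31
Step 4: Q2 = 31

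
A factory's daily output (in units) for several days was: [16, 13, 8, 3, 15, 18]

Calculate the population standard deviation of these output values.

5.1451

Step 1: Compute the mean: 12.1667
Step 2: Sum of squared deviations from the mean: 158.8333
Step 3: Population variance = 158.8333 / 6 = 26.4722
Step 4: Standard deviation = sqrt(26.4722) = 5.1451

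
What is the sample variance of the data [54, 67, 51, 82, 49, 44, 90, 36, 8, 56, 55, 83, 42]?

482.9744

Step 1: Compute the mean: (54 + 67 + 51 + 82 + 49 + 44 + 90 + 36 + 8 + 56 + 55 + 83 + 42) / 13 = 55.1538
Step 2: Compute squared deviations from the mean:
  (54 - 55.1538)^2 = 1.3314
  (67 - 55.1538)^2 = 140.3314
  (51 - 55.1538)^2 = 17.2544
  (82 - 55.1538)^2 = 720.716
  (49 - 55.1538)^2 = 37.8698
  (44 - 55.1538)^2 = 124.4083
  (90 - 55.1538)^2 = 1214.2544
  (36 - 55.1538)^2 = 366.8698
  (8 - 55.1538)^2 = 2223.4852
  (56 - 55.1538)^2 = 0.716
  (55 - 55.1538)^2 = 0.0237
  (83 - 55.1538)^2 = 775.4083
  (42 - 55.1538)^2 = 173.0237
Step 3: Sum of squared deviations = 5795.6923
Step 4: Sample variance = 5795.6923 / 12 = 482.9744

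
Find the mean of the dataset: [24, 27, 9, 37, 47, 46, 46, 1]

29.625

Step 1: Sum all values: 24 + 27 + 9 + 37 + 47 + 46 + 46 + 1 = 237
Step 2: Count the number of values: n = 8
Step 3: Mean = sum / n = 237 / 8 = 29.625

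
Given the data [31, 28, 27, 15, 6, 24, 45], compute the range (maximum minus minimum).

39

Step 1: Identify the maximum value: max = 45
Step 2: Identify the minimum value: min = 6
Step 3: Range = max - min = 45 - 6 = 39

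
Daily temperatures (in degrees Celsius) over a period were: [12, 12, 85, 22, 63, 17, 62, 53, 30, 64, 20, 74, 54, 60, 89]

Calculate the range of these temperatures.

77

Step 1: Identify the maximum value: max = 89
Step 2: Identify the minimum value: min = 12
Step 3: Range = max - min = 89 - 12 = 77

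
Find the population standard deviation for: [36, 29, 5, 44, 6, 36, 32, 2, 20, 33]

14.2902

Step 1: Compute the mean: 24.3
Step 2: Sum of squared deviations from the mean: 2042.1
Step 3: Population variance = 2042.1 / 10 = 204.21
Step 4: Standard deviation = sqrt(204.21) = 14.2902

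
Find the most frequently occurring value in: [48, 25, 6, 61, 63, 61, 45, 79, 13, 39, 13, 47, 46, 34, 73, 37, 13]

13

Step 1: Count the frequency of each value:
  6: appears 1 time(s)
  13: appears 3 time(s)
  25: appears 1 time(s)
  34: appears 1 time(s)
  37: appears 1 time(s)
  39: appears 1 time(s)
  45: appears 1 time(s)
  46: appears 1 time(s)
  47: appears 1 time(s)
  48: appears 1 time(s)
  61: appears 2 time(s)
  63: appears 1 time(s)
  73: appears 1 time(s)
  79: appears 1 time(s)
Step 2: The value 13 appears most frequently (3 times).
Step 3: Mode = 13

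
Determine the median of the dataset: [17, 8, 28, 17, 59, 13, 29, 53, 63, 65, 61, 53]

41

Step 1: Sort the data in ascending order: [8, 13, 17, 17, 28, 29, 53, 53, 59, 61, 63, 65]
Step 2: The number of values is n = 12.
Step 3: Since n is even, the median is the average of positions 6 and 7:
  Median = (29 + 53) / 2 = 41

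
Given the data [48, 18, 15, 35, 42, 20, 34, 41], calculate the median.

34.5

Step 1: Sort the data in ascending order: [15, 18, 20, 34, 35, 41, 42, 48]
Step 2: The number of values is n = 8.
Step 3: Since n is even, the median is the average of positions 4 and 5:
  Median = (34 + 35) / 2 = 34.5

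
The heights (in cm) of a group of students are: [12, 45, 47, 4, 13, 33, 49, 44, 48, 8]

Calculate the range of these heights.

45

Step 1: Identify the maximum value: max = 49
Step 2: Identify the minimum value: min = 4
Step 3: Range = max - min = 49 - 4 = 45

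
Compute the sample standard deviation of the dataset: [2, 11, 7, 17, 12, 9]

5.0465

Step 1: Compute the mean: 9.6667
Step 2: Sum of squared deviations from the mean: 127.3333
Step 3: Sample variance = 127.3333 / 5 = 25.4667
Step 4: Standard deviation = sqrt(25.4667) = 5.0465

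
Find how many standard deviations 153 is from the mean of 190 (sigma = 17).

-2.1765

Step 1: Recall the z-score formula: z = (x - mu) / sigma
Step 2: Substitute values: z = (153 - 190) / 17
Step 3: z = -37 / 17 = -2.1765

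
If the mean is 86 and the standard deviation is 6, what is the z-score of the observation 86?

0

Step 1: Recall the z-score formula: z = (x - mu) / sigma
Step 2: Substitute values: z = (86 - 86) / 6
Step 3: z = 0 / 6 = 0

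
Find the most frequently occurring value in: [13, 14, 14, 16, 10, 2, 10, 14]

14

Step 1: Count the frequency of each value:
  2: appears 1 time(s)
  10: appears 2 time(s)
  13: appears 1 time(s)
  14: appears 3 time(s)
  16: appears 1 time(s)
Step 2: The value 14 appears most frequently (3 times).
Step 3: Mode = 14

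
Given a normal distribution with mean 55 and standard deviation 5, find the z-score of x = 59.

0.8

Step 1: Recall the z-score formula: z = (x - mu) / sigma
Step 2: Substitute values: z = (59 - 55) / 5
Step 3: z = 4 / 5 = 0.8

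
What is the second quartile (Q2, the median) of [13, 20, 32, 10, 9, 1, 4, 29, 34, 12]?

12.5

Step 1: Sort the data: [1, 4, 9, 10, 12, 13, 20, 29, 32, 34]
Step 2: n = 10
Step 3: Q2 is the median. Since n is even, it is the average of the values at positions 5 and 6:
  Q2 = (12 + 13) / 2 = 12.5
Step 4: Q2 = 12.5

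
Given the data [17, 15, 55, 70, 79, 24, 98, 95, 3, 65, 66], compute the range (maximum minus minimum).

95

Step 1: Identify the maximum value: max = 98
Step 2: Identify the minimum value: min = 3
Step 3: Range = max - min = 98 - 3 = 95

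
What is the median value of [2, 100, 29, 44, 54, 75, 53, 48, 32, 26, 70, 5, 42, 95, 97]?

48

Step 1: Sort the data in ascending order: [2, 5, 26, 29, 32, 42, 44, 48, 53, 54, 70, 75, 95, 97, 100]
Step 2: The number of values is n = 15.
Step 3: Since n is odd, the median is the middle value at position 8: 48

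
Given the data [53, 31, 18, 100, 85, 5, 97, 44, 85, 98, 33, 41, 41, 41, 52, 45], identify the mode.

41

Step 1: Count the frequency of each value:
  5: appears 1 time(s)
  18: appears 1 time(s)
  31: appears 1 time(s)
  33: appears 1 time(s)
  41: appears 3 time(s)
  44: appears 1 time(s)
  45: appears 1 time(s)
  52: appears 1 time(s)
  53: appears 1 time(s)
  85: appears 2 time(s)
  97: appears 1 time(s)
  98: appears 1 time(s)
  100: appears 1 time(s)
Step 2: The value 41 appears most frequently (3 times).
Step 3: Mode = 41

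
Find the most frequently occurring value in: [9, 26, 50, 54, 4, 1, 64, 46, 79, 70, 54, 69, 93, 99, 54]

54

Step 1: Count the frequency of each value:
  1: appears 1 time(s)
  4: appears 1 time(s)
  9: appears 1 time(s)
  26: appears 1 time(s)
  46: appears 1 time(s)
  50: appears 1 time(s)
  54: appears 3 time(s)
  64: appears 1 time(s)
  69: appears 1 time(s)
  70: appears 1 time(s)
  79: appears 1 time(s)
  93: appears 1 time(s)
  99: appears 1 time(s)
Step 2: The value 54 appears most frequently (3 times).
Step 3: Mode = 54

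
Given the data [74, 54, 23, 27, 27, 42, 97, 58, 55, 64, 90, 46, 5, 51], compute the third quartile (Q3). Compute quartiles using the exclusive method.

66.5

Step 1: Sort the data: [5, 23, 27, 27, 42, 46, 51, 54, 55, 58, 64, 74, 90, 97]
Step 2: n = 14
Step 3: Using the exclusive quartile method:
  Q1 = 27
  Q2 (median) = 52.5
  Q3 = 66.5
  IQR = Q3 - Q1 = 66.5 - 27 = 39.5
Step 4: Q3 = 66.5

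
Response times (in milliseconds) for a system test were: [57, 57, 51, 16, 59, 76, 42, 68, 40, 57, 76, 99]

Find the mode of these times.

57

Step 1: Count the frequency of each value:
  16: appears 1 time(s)
  40: appears 1 time(s)
  42: appears 1 time(s)
  51: appears 1 time(s)
  57: appears 3 time(s)
  59: appears 1 time(s)
  68: appears 1 time(s)
  76: appears 2 time(s)
  99: appears 1 time(s)
Step 2: The value 57 appears most frequently (3 times).
Step 3: Mode = 57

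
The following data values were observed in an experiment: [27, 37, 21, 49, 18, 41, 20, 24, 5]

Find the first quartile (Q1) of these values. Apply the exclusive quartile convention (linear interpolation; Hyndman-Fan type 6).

19

Step 1: Sort the data: [5, 18, 20, 21, 24, 27, 37, 41, 49]
Step 2: n = 9
Step 3: Using the exclusive quartile method:
  Q1 = 19
  Q2 (median) = 24
  Q3 = 39
  IQR = Q3 - Q1 = 39 - 19 = 20
Step 4: Q1 = 19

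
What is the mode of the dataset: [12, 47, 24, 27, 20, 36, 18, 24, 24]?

24

Step 1: Count the frequency of each value:
  12: appears 1 time(s)
  18: appears 1 time(s)
  20: appears 1 time(s)
  24: appears 3 time(s)
  27: appears 1 time(s)
  36: appears 1 time(s)
  47: appears 1 time(s)
Step 2: The value 24 appears most frequently (3 times).
Step 3: Mode = 24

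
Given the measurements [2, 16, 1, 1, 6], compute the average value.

5.2

Step 1: Sum all values: 2 + 16 + 1 + 1 + 6 = 26
Step 2: Count the number of values: n = 5
Step 3: Mean = sum / n = 26 / 5 = 5.2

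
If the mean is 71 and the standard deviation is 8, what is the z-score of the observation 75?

0.5

Step 1: Recall the z-score formula: z = (x - mu) / sigma
Step 2: Substitute values: z = (75 - 71) / 8
Step 3: z = 4 / 8 = 0.5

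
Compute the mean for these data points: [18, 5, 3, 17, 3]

9.2

Step 1: Sum all values: 18 + 5 + 3 + 17 + 3 = 46
Step 2: Count the number of values: n = 5
Step 3: Mean = sum / n = 46 / 5 = 9.2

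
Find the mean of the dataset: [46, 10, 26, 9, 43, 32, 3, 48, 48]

29.4444

Step 1: Sum all values: 46 + 10 + 26 + 9 + 43 + 32 + 3 + 48 + 48 = 265
Step 2: Count the number of values: n = 9
Step 3: Mean = sum / n = 265 / 9 = 29.4444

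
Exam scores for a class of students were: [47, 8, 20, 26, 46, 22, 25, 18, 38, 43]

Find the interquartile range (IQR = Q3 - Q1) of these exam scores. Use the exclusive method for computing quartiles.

24.25

Step 1: Sort the data: [8, 18, 20, 22, 25, 26, 38, 43, 46, 47]
Step 2: n = 10
Step 3: Using the exclusive quartile method:
  Q1 = 19.5
  Q2 (median) = 25.5
  Q3 = 43.75
  IQR = Q3 - Q1 = 43.75 - 19.5 = 24.25
Step 4: IQR = 24.25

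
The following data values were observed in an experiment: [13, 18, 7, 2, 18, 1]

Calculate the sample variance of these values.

58.1667

Step 1: Compute the mean: (13 + 18 + 7 + 2 + 18 + 1) / 6 = 9.8333
Step 2: Compute squared deviations from the mean:
  (13 - 9.8333)^2 = 10.0278
  (18 - 9.8333)^2 = 66.6944
  (7 - 9.8333)^2 = 8.0278
  (2 - 9.8333)^2 = 61.3611
  (18 - 9.8333)^2 = 66.6944
  (1 - 9.8333)^2 = 78.0278
Step 3: Sum of squared deviations = 290.8333
Step 4: Sample variance = 290.8333 / 5 = 58.1667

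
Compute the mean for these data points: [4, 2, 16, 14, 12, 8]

9.3333

Step 1: Sum all values: 4 + 2 + 16 + 14 + 12 + 8 = 56
Step 2: Count the number of values: n = 6
Step 3: Mean = sum / n = 56 / 6 = 9.3333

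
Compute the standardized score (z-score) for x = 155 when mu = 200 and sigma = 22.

-2.0455

Step 1: Recall the z-score formula: z = (x - mu) / sigma
Step 2: Substitute values: z = (155 - 200) / 22
Step 3: z = -45 / 22 = -2.0455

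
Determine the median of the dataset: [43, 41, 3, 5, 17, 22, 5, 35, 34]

22

Step 1: Sort the data in ascending order: [3, 5, 5, 17, 22, 34, 35, 41, 43]
Step 2: The number of values is n = 9.
Step 3: Since n is odd, the median is the middle value at position 5: 22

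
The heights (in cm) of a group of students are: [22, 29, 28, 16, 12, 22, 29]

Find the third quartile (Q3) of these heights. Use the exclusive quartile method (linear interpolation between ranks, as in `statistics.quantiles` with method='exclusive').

29

Step 1: Sort the data: [12, 16, 22, 22, 28, 29, 29]
Step 2: n = 7
Step 3: Using the exclusive quartile method:
  Q1 = 16
  Q2 (median) = 22
  Q3 = 29
  IQR = Q3 - Q1 = 29 - 16 = 13
Step 4: Q3 = 29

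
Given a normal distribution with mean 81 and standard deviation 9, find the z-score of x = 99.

2

Step 1: Recall the z-score formula: z = (x - mu) / sigma
Step 2: Substitute values: z = (99 - 81) / 9
Step 3: z = 18 / 9 = 2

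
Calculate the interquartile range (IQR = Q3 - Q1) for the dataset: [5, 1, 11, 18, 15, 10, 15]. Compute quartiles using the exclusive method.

10

Step 1: Sort the data: [1, 5, 10, 11, 15, 15, 18]
Step 2: n = 7
Step 3: Using the exclusive quartile method:
  Q1 = 5
  Q2 (median) = 11
  Q3 = 15
  IQR = Q3 - Q1 = 15 - 5 = 10
Step 4: IQR = 10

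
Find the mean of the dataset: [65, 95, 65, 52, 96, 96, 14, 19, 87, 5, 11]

55

Step 1: Sum all values: 65 + 95 + 65 + 52 + 96 + 96 + 14 + 19 + 87 + 5 + 11 = 605
Step 2: Count the number of values: n = 11
Step 3: Mean = sum / n = 605 / 11 = 55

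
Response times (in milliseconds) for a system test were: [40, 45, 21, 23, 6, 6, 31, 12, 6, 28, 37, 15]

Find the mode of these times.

6

Step 1: Count the frequency of each value:
  6: appears 3 time(s)
  12: appears 1 time(s)
  15: appears 1 time(s)
  21: appears 1 time(s)
  23: appears 1 time(s)
  28: appears 1 time(s)
  31: appears 1 time(s)
  37: appears 1 time(s)
  40: appears 1 time(s)
  45: appears 1 time(s)
Step 2: The value 6 appears most frequently (3 times).
Step 3: Mode = 6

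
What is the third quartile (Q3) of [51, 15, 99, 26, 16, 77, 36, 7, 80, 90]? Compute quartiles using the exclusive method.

82.5

Step 1: Sort the data: [7, 15, 16, 26, 36, 51, 77, 80, 90, 99]
Step 2: n = 10
Step 3: Using the exclusive quartile method:
  Q1 = 15.75
  Q2 (median) = 43.5
  Q3 = 82.5
  IQR = Q3 - Q1 = 82.5 - 15.75 = 66.75
Step 4: Q3 = 82.5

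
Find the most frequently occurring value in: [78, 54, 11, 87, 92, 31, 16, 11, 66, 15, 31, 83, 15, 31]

31

Step 1: Count the frequency of each value:
  11: appears 2 time(s)
  15: appears 2 time(s)
  16: appears 1 time(s)
  31: appears 3 time(s)
  54: appears 1 time(s)
  66: appears 1 time(s)
  78: appears 1 time(s)
  83: appears 1 time(s)
  87: appears 1 time(s)
  92: appears 1 time(s)
Step 2: The value 31 appears most frequently (3 times).
Step 3: Mode = 31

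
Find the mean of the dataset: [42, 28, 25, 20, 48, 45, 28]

33.7143

Step 1: Sum all values: 42 + 28 + 25 + 20 + 48 + 45 + 28 = 236
Step 2: Count the number of values: n = 7
Step 3: Mean = sum / n = 236 / 7 = 33.7143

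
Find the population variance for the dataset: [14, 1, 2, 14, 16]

42.24

Step 1: Compute the mean: (14 + 1 + 2 + 14 + 16) / 5 = 9.4
Step 2: Compute squared deviations from the mean:
  (14 - 9.4)^2 = 21.16
  (1 - 9.4)^2 = 70.56
  (2 - 9.4)^2 = 54.76
  (14 - 9.4)^2 = 21.16
  (16 - 9.4)^2 = 43.56
Step 3: Sum of squared deviations = 211.2
Step 4: Population variance = 211.2 / 5 = 42.24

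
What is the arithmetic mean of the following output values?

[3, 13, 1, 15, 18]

10

Step 1: Sum all values: 3 + 13 + 1 + 15 + 18 = 50
Step 2: Count the number of values: n = 5
Step 3: Mean = sum / n = 50 / 5 = 10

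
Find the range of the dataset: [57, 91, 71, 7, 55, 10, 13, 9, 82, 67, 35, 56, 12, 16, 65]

84

Step 1: Identify the maximum value: max = 91
Step 2: Identify the minimum value: min = 7
Step 3: Range = max - min = 91 - 7 = 84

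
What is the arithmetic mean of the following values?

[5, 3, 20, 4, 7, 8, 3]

7.1429

Step 1: Sum all values: 5 + 3 + 20 + 4 + 7 + 8 + 3 = 50
Step 2: Count the number of values: n = 7
Step 3: Mean = sum / n = 50 / 7 = 7.1429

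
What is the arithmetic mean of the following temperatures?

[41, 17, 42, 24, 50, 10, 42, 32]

32.25

Step 1: Sum all values: 41 + 17 + 42 + 24 + 50 + 10 + 42 + 32 = 258
Step 2: Count the number of values: n = 8
Step 3: Mean = sum / n = 258 / 8 = 32.25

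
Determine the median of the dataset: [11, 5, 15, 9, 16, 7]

10

Step 1: Sort the data in ascending order: [5, 7, 9, 11, 15, 16]
Step 2: The number of values is n = 6.
Step 3: Since n is even, the median is the average of positions 3 and 4:
  Median = (9 + 11) / 2 = 10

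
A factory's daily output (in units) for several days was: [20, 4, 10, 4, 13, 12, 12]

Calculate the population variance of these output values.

26.4898

Step 1: Compute the mean: (20 + 4 + 10 + 4 + 13 + 12 + 12) / 7 = 10.7143
Step 2: Compute squared deviations from the mean:
  (20 - 10.7143)^2 = 86.2245
  (4 - 10.7143)^2 = 45.0816
  (10 - 10.7143)^2 = 0.5102
  (4 - 10.7143)^2 = 45.0816
  (13 - 10.7143)^2 = 5.2245
  (12 - 10.7143)^2 = 1.6531
  (12 - 10.7143)^2 = 1.6531
Step 3: Sum of squared deviations = 185.4286
Step 4: Population variance = 185.4286 / 7 = 26.4898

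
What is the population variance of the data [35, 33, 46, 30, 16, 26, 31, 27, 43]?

72.0988

Step 1: Compute the mean: (35 + 33 + 46 + 30 + 16 + 26 + 31 + 27 + 43) / 9 = 31.8889
Step 2: Compute squared deviations from the mean:
  (35 - 31.8889)^2 = 9.679
  (33 - 31.8889)^2 = 1.2346
  (46 - 31.8889)^2 = 199.1235
  (30 - 31.8889)^2 = 3.5679
  (16 - 31.8889)^2 = 252.4568
  (26 - 31.8889)^2 = 34.679
  (31 - 31.8889)^2 = 0.7901
  (27 - 31.8889)^2 = 23.9012
  (43 - 31.8889)^2 = 123.4568
Step 3: Sum of squared deviations = 648.8889
Step 4: Population variance = 648.8889 / 9 = 72.0988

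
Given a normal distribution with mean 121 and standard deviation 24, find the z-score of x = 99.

-0.9167

Step 1: Recall the z-score formula: z = (x - mu) / sigma
Step 2: Substitute values: z = (99 - 121) / 24
Step 3: z = -22 / 24 = -0.9167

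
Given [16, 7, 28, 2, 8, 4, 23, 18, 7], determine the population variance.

72.9136

Step 1: Compute the mean: (16 + 7 + 28 + 2 + 8 + 4 + 23 + 18 + 7) / 9 = 12.5556
Step 2: Compute squared deviations from the mean:
  (16 - 12.5556)^2 = 11.8642
  (7 - 12.5556)^2 = 30.8642
  (28 - 12.5556)^2 = 238.5309
  (2 - 12.5556)^2 = 111.4198
  (8 - 12.5556)^2 = 20.7531
  (4 - 12.5556)^2 = 73.1975
  (23 - 12.5556)^2 = 109.0864
  (18 - 12.5556)^2 = 29.642
  (7 - 12.5556)^2 = 30.8642
Step 3: Sum of squared deviations = 656.2222
Step 4: Population variance = 656.2222 / 9 = 72.9136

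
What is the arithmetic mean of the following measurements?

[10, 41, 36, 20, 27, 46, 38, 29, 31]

30.8889

Step 1: Sum all values: 10 + 41 + 36 + 20 + 27 + 46 + 38 + 29 + 31 = 278
Step 2: Count the number of values: n = 9
Step 3: Mean = sum / n = 278 / 9 = 30.8889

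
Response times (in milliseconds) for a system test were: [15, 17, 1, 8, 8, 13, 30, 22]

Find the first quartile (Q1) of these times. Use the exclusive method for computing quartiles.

8

Step 1: Sort the data: [1, 8, 8, 13, 15, 17, 22, 30]
Step 2: n = 8
Step 3: Using the exclusive quartile method:
  Q1 = 8
  Q2 (median) = 14
  Q3 = 20.75
  IQR = Q3 - Q1 = 20.75 - 8 = 12.75
Step 4: Q1 = 8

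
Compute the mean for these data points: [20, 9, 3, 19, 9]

12

Step 1: Sum all values: 20 + 9 + 3 + 19 + 9 = 60
Step 2: Count the number of values: n = 5
Step 3: Mean = sum / n = 60 / 5 = 12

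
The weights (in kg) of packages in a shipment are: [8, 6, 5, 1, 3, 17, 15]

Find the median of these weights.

6

Step 1: Sort the data in ascending order: [1, 3, 5, 6, 8, 15, 17]
Step 2: The number of values is n = 7.
Step 3: Since n is odd, the median is the middle value at position 4: 6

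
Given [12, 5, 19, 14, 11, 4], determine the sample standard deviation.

5.6362

Step 1: Compute the mean: 10.8333
Step 2: Sum of squared deviations from the mean: 158.8333
Step 3: Sample variance = 158.8333 / 5 = 31.7667
Step 4: Standard deviation = sqrt(31.7667) = 5.6362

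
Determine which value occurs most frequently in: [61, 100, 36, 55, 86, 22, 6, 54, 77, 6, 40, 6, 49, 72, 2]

6

Step 1: Count the frequency of each value:
  2: appears 1 time(s)
  6: appears 3 time(s)
  22: appears 1 time(s)
  36: appears 1 time(s)
  40: appears 1 time(s)
  49: appears 1 time(s)
  54: appears 1 time(s)
  55: appears 1 time(s)
  61: appears 1 time(s)
  72: appears 1 time(s)
  77: appears 1 time(s)
  86: appears 1 time(s)
  100: appears 1 time(s)
Step 2: The value 6 appears most frequently (3 times).
Step 3: Mode = 6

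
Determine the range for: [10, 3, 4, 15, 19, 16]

16

Step 1: Identify the maximum value: max = 19
Step 2: Identify the minimum value: min = 3
Step 3: Range = max - min = 19 - 3 = 16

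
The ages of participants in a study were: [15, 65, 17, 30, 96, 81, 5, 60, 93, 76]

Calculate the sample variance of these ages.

1169.0667

Step 1: Compute the mean: (15 + 65 + 17 + 30 + 96 + 81 + 5 + 60 + 93 + 76) / 10 = 53.8
Step 2: Compute squared deviations from the mean:
  (15 - 53.8)^2 = 1505.44
  (65 - 53.8)^2 = 125.44
  (17 - 53.8)^2 = 1354.24
  (30 - 53.8)^2 = 566.44
  (96 - 53.8)^2 = 1780.84
  (81 - 53.8)^2 = 739.84
  (5 - 53.8)^2 = 2381.44
  (60 - 53.8)^2 = 38.44
  (93 - 53.8)^2 = 1536.64
  (76 - 53.8)^2 = 492.84
Step 3: Sum of squared deviations = 10521.6
Step 4: Sample variance = 10521.6 / 9 = 1169.0667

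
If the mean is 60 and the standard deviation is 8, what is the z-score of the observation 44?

-2

Step 1: Recall the z-score formula: z = (x - mu) / sigma
Step 2: Substitute values: z = (44 - 60) / 8
Step 3: z = -16 / 8 = -2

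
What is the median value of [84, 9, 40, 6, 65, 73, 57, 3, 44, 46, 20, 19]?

42

Step 1: Sort the data in ascending order: [3, 6, 9, 19, 20, 40, 44, 46, 57, 65, 73, 84]
Step 2: The number of values is n = 12.
Step 3: Since n is even, the median is the average of positions 6 and 7:
  Median = (40 + 44) / 2 = 42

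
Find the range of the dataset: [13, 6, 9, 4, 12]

9

Step 1: Identify the maximum value: max = 13
Step 2: Identify the minimum value: min = 4
Step 3: Range = max - min = 13 - 4 = 9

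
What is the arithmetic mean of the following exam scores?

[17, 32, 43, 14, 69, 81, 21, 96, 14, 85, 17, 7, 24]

40

Step 1: Sum all values: 17 + 32 + 43 + 14 + 69 + 81 + 21 + 96 + 14 + 85 + 17 + 7 + 24 = 520
Step 2: Count the number of values: n = 13
Step 3: Mean = sum / n = 520 / 13 = 40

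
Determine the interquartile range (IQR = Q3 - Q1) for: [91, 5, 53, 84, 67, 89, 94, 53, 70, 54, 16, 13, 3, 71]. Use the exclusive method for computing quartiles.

70

Step 1: Sort the data: [3, 5, 13, 16, 53, 53, 54, 67, 70, 71, 84, 89, 91, 94]
Step 2: n = 14
Step 3: Using the exclusive quartile method:
  Q1 = 15.25
  Q2 (median) = 60.5
  Q3 = 85.25
  IQR = Q3 - Q1 = 85.25 - 15.25 = 70
Step 4: IQR = 70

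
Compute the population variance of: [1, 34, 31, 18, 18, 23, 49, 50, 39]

225.7284

Step 1: Compute the mean: (1 + 34 + 31 + 18 + 18 + 23 + 49 + 50 + 39) / 9 = 29.2222
Step 2: Compute squared deviations from the mean:
  (1 - 29.2222)^2 = 796.4938
  (34 - 29.2222)^2 = 22.8272
  (31 - 29.2222)^2 = 3.1605
  (18 - 29.2222)^2 = 125.9383
  (18 - 29.2222)^2 = 125.9383
  (23 - 29.2222)^2 = 38.716
  (49 - 29.2222)^2 = 391.1605
  (50 - 29.2222)^2 = 431.716
  (39 - 29.2222)^2 = 95.6049
Step 3: Sum of squared deviations = 2031.5556
Step 4: Population variance = 2031.5556 / 9 = 225.7284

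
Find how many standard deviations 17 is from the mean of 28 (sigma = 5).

-2.2

Step 1: Recall the z-score formula: z = (x - mu) / sigma
Step 2: Substitute values: z = (17 - 28) / 5
Step 3: z = -11 / 5 = -2.2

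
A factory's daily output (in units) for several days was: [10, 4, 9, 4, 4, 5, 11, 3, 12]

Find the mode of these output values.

4

Step 1: Count the frequency of each value:
  3: appears 1 time(s)
  4: appears 3 time(s)
  5: appears 1 time(s)
  9: appears 1 time(s)
  10: appears 1 time(s)
  11: appears 1 time(s)
  12: appears 1 time(s)
Step 2: The value 4 appears most frequently (3 times).
Step 3: Mode = 4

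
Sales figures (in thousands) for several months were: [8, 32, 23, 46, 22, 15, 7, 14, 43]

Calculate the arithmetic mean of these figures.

23.3333

Step 1: Sum all values: 8 + 32 + 23 + 46 + 22 + 15 + 7 + 14 + 43 = 210
Step 2: Count the number of values: n = 9
Step 3: Mean = sum / n = 210 / 9 = 23.3333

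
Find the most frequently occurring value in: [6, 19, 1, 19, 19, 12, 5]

19

Step 1: Count the frequency of each value:
  1: appears 1 time(s)
  5: appears 1 time(s)
  6: appears 1 time(s)
  12: appears 1 time(s)
  19: appears 3 time(s)
Step 2: The value 19 appears most frequently (3 times).
Step 3: Mode = 19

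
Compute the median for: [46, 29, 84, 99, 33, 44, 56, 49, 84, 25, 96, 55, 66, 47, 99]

55

Step 1: Sort the data in ascending order: [25, 29, 33, 44, 46, 47, 49, 55, 56, 66, 84, 84, 96, 99, 99]
Step 2: The number of values is n = 15.
Step 3: Since n is odd, the median is the middle value at position 8: 55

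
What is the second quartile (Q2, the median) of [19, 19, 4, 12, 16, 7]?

14

Step 1: Sort the data: [4, 7, 12, 16, 19, 19]
Step 2: n = 6
Step 3: Q2 is the median. Since n is even, it is the average of the values at positions 3 and 4:
  Q2 = (12 + 16) / 2 = 14
Step 4: Q2 = 14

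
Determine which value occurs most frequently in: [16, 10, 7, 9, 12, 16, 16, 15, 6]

16

Step 1: Count the frequency of each value:
  6: appears 1 time(s)
  7: appears 1 time(s)
  9: appears 1 time(s)
  10: appears 1 time(s)
  12: appears 1 time(s)
  15: appears 1 time(s)
  16: appears 3 time(s)
Step 2: The value 16 appears most frequently (3 times).
Step 3: Mode = 16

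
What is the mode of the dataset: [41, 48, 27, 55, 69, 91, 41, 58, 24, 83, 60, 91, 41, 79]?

41

Step 1: Count the frequency of each value:
  24: appears 1 time(s)
  27: appears 1 time(s)
  41: appears 3 time(s)
  48: appears 1 time(s)
  55: appears 1 time(s)
  58: appears 1 time(s)
  60: appears 1 time(s)
  69: appears 1 time(s)
  79: appears 1 time(s)
  83: appears 1 time(s)
  91: appears 2 time(s)
Step 2: The value 41 appears most frequently (3 times).
Step 3: Mode = 41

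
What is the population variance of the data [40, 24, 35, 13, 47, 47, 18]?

163.4286

Step 1: Compute the mean: (40 + 24 + 35 + 13 + 47 + 47 + 18) / 7 = 32
Step 2: Compute squared deviations from the mean:
  (40 - 32)^2 = 64
  (24 - 32)^2 = 64
  (35 - 32)^2 = 9
  (13 - 32)^2 = 361
  (47 - 32)^2 = 225
  (47 - 32)^2 = 225
  (18 - 32)^2 = 196
Step 3: Sum of squared deviations = 1144
Step 4: Population variance = 1144 / 7 = 163.4286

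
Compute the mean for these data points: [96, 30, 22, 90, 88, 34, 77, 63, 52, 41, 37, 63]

57.75

Step 1: Sum all values: 96 + 30 + 22 + 90 + 88 + 34 + 77 + 63 + 52 + 41 + 37 + 63 = 693
Step 2: Count the number of values: n = 12
Step 3: Mean = sum / n = 693 / 12 = 57.75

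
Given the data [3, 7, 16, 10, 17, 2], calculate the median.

8.5

Step 1: Sort the data in ascending order: [2, 3, 7, 10, 16, 17]
Step 2: The number of values is n = 6.
Step 3: Since n is even, the median is the average of positions 3 and 4:
  Median = (7 + 10) / 2 = 8.5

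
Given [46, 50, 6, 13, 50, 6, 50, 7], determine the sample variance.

486.8571

Step 1: Compute the mean: (46 + 50 + 6 + 13 + 50 + 6 + 50 + 7) / 8 = 28.5
Step 2: Compute squared deviations from the mean:
  (46 - 28.5)^2 = 306.25
  (50 - 28.5)^2 = 462.25
  (6 - 28.5)^2 = 506.25
  (13 - 28.5)^2 = 240.25
  (50 - 28.5)^2 = 462.25
  (6 - 28.5)^2 = 506.25
  (50 - 28.5)^2 = 462.25
  (7 - 28.5)^2 = 462.25
Step 3: Sum of squared deviations = 3408
Step 4: Sample variance = 3408 / 7 = 486.8571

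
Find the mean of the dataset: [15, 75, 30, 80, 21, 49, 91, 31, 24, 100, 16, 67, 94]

53.3077

Step 1: Sum all values: 15 + 75 + 30 + 80 + 21 + 49 + 91 + 31 + 24 + 100 + 16 + 67 + 94 = 693
Step 2: Count the number of values: n = 13
Step 3: Mean = sum / n = 693 / 13 = 53.3077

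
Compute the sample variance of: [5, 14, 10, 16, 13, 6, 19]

26.4762

Step 1: Compute the mean: (5 + 14 + 10 + 16 + 13 + 6 + 19) / 7 = 11.8571
Step 2: Compute squared deviations from the mean:
  (5 - 11.8571)^2 = 47.0204
  (14 - 11.8571)^2 = 4.5918
  (10 - 11.8571)^2 = 3.449
  (16 - 11.8571)^2 = 17.1633
  (13 - 11.8571)^2 = 1.3061
  (6 - 11.8571)^2 = 34.3061
  (19 - 11.8571)^2 = 51.0204
Step 3: Sum of squared deviations = 158.8571
Step 4: Sample variance = 158.8571 / 6 = 26.4762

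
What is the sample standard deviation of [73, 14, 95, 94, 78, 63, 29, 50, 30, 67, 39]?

27.1638

Step 1: Compute the mean: 57.4545
Step 2: Sum of squared deviations from the mean: 7378.7273
Step 3: Sample variance = 7378.7273 / 10 = 737.8727
Step 4: Standard deviation = sqrt(737.8727) = 27.1638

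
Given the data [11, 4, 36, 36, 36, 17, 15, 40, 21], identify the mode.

36

Step 1: Count the frequency of each value:
  4: appears 1 time(s)
  11: appears 1 time(s)
  15: appears 1 time(s)
  17: appears 1 time(s)
  21: appears 1 time(s)
  36: appears 3 time(s)
  40: appears 1 time(s)
Step 2: The value 36 appears most frequently (3 times).
Step 3: Mode = 36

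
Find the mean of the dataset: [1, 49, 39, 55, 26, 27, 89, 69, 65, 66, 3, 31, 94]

47.2308

Step 1: Sum all values: 1 + 49 + 39 + 55 + 26 + 27 + 89 + 69 + 65 + 66 + 3 + 31 + 94 = 614
Step 2: Count the number of values: n = 13
Step 3: Mean = sum / n = 614 / 13 = 47.2308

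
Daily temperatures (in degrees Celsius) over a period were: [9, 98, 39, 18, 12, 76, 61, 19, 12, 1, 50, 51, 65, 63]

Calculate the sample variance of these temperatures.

879.8462

Step 1: Compute the mean: (9 + 98 + 39 + 18 + 12 + 76 + 61 + 19 + 12 + 1 + 50 + 51 + 65 + 63) / 14 = 41
Step 2: Compute squared deviations from the mean:
  (9 - 41)^2 = 1024
  (98 - 41)^2 = 3249
  (39 - 41)^2 = 4
  (18 - 41)^2 = 529
  (12 - 41)^2 = 841
  (76 - 41)^2 = 1225
  (61 - 41)^2 = 400
  (19 - 41)^2 = 484
  (12 - 41)^2 = 841
  (1 - 41)^2 = 1600
  (50 - 41)^2 = 81
  (51 - 41)^2 = 100
  (65 - 41)^2 = 576
  (63 - 41)^2 = 484
Step 3: Sum of squared deviations = 11438
Step 4: Sample variance = 11438 / 13 = 879.8462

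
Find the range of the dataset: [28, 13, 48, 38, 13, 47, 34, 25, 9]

39

Step 1: Identify the maximum value: max = 48
Step 2: Identify the minimum value: min = 9
Step 3: Range = max - min = 48 - 9 = 39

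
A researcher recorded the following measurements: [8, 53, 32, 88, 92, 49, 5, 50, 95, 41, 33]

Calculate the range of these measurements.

90

Step 1: Identify the maximum value: max = 95
Step 2: Identify the minimum value: min = 5
Step 3: Range = max - min = 95 - 5 = 90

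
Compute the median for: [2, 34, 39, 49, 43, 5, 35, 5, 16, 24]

29

Step 1: Sort the data in ascending order: [2, 5, 5, 16, 24, 34, 35, 39, 43, 49]
Step 2: The number of values is n = 10.
Step 3: Since n is even, the median is the average of positions 5 and 6:
  Median = (24 + 34) / 2 = 29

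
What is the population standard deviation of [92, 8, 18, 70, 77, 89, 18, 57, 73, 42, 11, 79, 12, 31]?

30.4692

Step 1: Compute the mean: 48.3571
Step 2: Sum of squared deviations from the mean: 12997.2143
Step 3: Population variance = 12997.2143 / 14 = 928.3724
Step 4: Standard deviation = sqrt(928.3724) = 30.4692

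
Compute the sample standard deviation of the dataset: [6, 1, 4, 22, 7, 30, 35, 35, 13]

13.7113

Step 1: Compute the mean: 17
Step 2: Sum of squared deviations from the mean: 1504
Step 3: Sample variance = 1504 / 8 = 188
Step 4: Standard deviation = sqrt(188) = 13.7113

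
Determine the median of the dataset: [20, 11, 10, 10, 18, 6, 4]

10

Step 1: Sort the data in ascending order: [4, 6, 10, 10, 11, 18, 20]
Step 2: The number of values is n = 7.
Step 3: Since n is odd, the median is the middle value at position 4: 10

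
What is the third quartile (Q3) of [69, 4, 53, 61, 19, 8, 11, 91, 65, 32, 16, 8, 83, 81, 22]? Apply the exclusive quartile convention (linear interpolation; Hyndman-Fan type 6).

69

Step 1: Sort the data: [4, 8, 8, 11, 16, 19, 22, 32, 53, 61, 65, 69, 81, 83, 91]
Step 2: n = 15
Step 3: Using the exclusive quartile method:
  Q1 = 11
  Q2 (median) = 32
  Q3 = 69
  IQR = Q3 - Q1 = 69 - 11 = 58
Step 4: Q3 = 69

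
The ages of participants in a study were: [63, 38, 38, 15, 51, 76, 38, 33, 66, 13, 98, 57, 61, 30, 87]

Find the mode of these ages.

38

Step 1: Count the frequency of each value:
  13: appears 1 time(s)
  15: appears 1 time(s)
  30: appears 1 time(s)
  33: appears 1 time(s)
  38: appears 3 time(s)
  51: appears 1 time(s)
  57: appears 1 time(s)
  61: appears 1 time(s)
  63: appears 1 time(s)
  66: appears 1 time(s)
  76: appears 1 time(s)
  87: appears 1 time(s)
  98: appears 1 time(s)
Step 2: The value 38 appears most frequently (3 times).
Step 3: Mode = 38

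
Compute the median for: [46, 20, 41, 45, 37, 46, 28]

41

Step 1: Sort the data in ascending order: [20, 28, 37, 41, 45, 46, 46]
Step 2: The number of values is n = 7.
Step 3: Since n is odd, the median is the middle value at position 4: 41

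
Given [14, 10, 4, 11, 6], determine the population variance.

12.8

Step 1: Compute the mean: (14 + 10 + 4 + 11 + 6) / 5 = 9
Step 2: Compute squared deviations from the mean:
  (14 - 9)^2 = 25
  (10 - 9)^2 = 1
  (4 - 9)^2 = 25
  (11 - 9)^2 = 4
  (6 - 9)^2 = 9
Step 3: Sum of squared deviations = 64
Step 4: Population variance = 64 / 5 = 12.8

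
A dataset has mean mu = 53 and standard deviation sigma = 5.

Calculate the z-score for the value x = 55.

0.4

Step 1: Recall the z-score formula: z = (x - mu) / sigma
Step 2: Substitute values: z = (55 - 53) / 5
Step 3: z = 2 / 5 = 0.4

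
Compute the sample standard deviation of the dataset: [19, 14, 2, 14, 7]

6.6858

Step 1: Compute the mean: 11.2
Step 2: Sum of squared deviations from the mean: 178.8
Step 3: Sample variance = 178.8 / 4 = 44.7
Step 4: Standard deviation = sqrt(44.7) = 6.6858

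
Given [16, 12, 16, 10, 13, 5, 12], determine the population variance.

12.2857

Step 1: Compute the mean: (16 + 12 + 16 + 10 + 13 + 5 + 12) / 7 = 12
Step 2: Compute squared deviations from the mean:
  (16 - 12)^2 = 16
  (12 - 12)^2 = 0
  (16 - 12)^2 = 16
  (10 - 12)^2 = 4
  (13 - 12)^2 = 1
  (5 - 12)^2 = 49
  (12 - 12)^2 = 0
Step 3: Sum of squared deviations = 86
Step 4: Population variance = 86 / 7 = 12.2857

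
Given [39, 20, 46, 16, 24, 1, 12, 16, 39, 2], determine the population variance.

217.25

Step 1: Compute the mean: (39 + 20 + 46 + 16 + 24 + 1 + 12 + 16 + 39 + 2) / 10 = 21.5
Step 2: Compute squared deviations from the mean:
  (39 - 21.5)^2 = 306.25
  (20 - 21.5)^2 = 2.25
  (46 - 21.5)^2 = 600.25
  (16 - 21.5)^2 = 30.25
  (24 - 21.5)^2 = 6.25
  (1 - 21.5)^2 = 420.25
  (12 - 21.5)^2 = 90.25
  (16 - 21.5)^2 = 30.25
  (39 - 21.5)^2 = 306.25
  (2 - 21.5)^2 = 380.25
Step 3: Sum of squared deviations = 2172.5
Step 4: Population variance = 2172.5 / 10 = 217.25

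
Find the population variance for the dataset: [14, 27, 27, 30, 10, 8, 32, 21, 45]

124.3951

Step 1: Compute the mean: (14 + 27 + 27 + 30 + 10 + 8 + 32 + 21 + 45) / 9 = 23.7778
Step 2: Compute squared deviations from the mean:
  (14 - 23.7778)^2 = 95.6049
  (27 - 23.7778)^2 = 10.3827
  (27 - 23.7778)^2 = 10.3827
  (30 - 23.7778)^2 = 38.716
  (10 - 23.7778)^2 = 189.8272
  (8 - 23.7778)^2 = 248.9383
  (32 - 23.7778)^2 = 67.6049
  (21 - 23.7778)^2 = 7.716
  (45 - 23.7778)^2 = 450.3827
Step 3: Sum of squared deviations = 1119.5556
Step 4: Population variance = 1119.5556 / 9 = 124.3951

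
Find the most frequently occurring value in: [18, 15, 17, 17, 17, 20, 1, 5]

17

Step 1: Count the frequency of each value:
  1: appears 1 time(s)
  5: appears 1 time(s)
  15: appears 1 time(s)
  17: appears 3 time(s)
  18: appears 1 time(s)
  20: appears 1 time(s)
Step 2: The value 17 appears most frequently (3 times).
Step 3: Mode = 17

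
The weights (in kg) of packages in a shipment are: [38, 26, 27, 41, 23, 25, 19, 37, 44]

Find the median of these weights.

27

Step 1: Sort the data in ascending order: [19, 23, 25, 26, 27, 37, 38, 41, 44]
Step 2: The number of values is n = 9.
Step 3: Since n is odd, the median is the middle value at position 5: 27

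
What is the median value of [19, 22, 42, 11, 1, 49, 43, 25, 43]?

25

Step 1: Sort the data in ascending order: [1, 11, 19, 22, 25, 42, 43, 43, 49]
Step 2: The number of values is n = 9.
Step 3: Since n is odd, the median is the middle value at position 5: 25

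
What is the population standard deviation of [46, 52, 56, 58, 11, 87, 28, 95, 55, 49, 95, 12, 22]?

27.4259

Step 1: Compute the mean: 51.2308
Step 2: Sum of squared deviations from the mean: 9778.3077
Step 3: Population variance = 9778.3077 / 13 = 752.1775
Step 4: Standard deviation = sqrt(752.1775) = 27.4259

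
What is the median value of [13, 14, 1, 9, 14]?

13

Step 1: Sort the data in ascending order: [1, 9, 13, 14, 14]
Step 2: The number of values is n = 5.
Step 3: Since n is odd, the median is the middle value at position 3: 13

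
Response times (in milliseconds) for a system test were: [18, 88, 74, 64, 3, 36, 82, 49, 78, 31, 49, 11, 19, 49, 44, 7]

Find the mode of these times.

49

Step 1: Count the frequency of each value:
  3: appears 1 time(s)
  7: appears 1 time(s)
  11: appears 1 time(s)
  18: appears 1 time(s)
  19: appears 1 time(s)
  31: appears 1 time(s)
  36: appears 1 time(s)
  44: appears 1 time(s)
  49: appears 3 time(s)
  64: appears 1 time(s)
  74: appears 1 time(s)
  78: appears 1 time(s)
  82: appears 1 time(s)
  88: appears 1 time(s)
Step 2: The value 49 appears most frequently (3 times).
Step 3: Mode = 49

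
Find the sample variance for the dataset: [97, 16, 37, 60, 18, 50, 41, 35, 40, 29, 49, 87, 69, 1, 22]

697.6857

Step 1: Compute the mean: (97 + 16 + 37 + 60 + 18 + 50 + 41 + 35 + 40 + 29 + 49 + 87 + 69 + 1 + 22) / 15 = 43.4
Step 2: Compute squared deviations from the mean:
  (97 - 43.4)^2 = 2872.96
  (16 - 43.4)^2 = 750.76
  (37 - 43.4)^2 = 40.96
  (60 - 43.4)^2 = 275.56
  (18 - 43.4)^2 = 645.16
  (50 - 43.4)^2 = 43.56
  (41 - 43.4)^2 = 5.76
  (35 - 43.4)^2 = 70.56
  (40 - 43.4)^2 = 11.56
  (29 - 43.4)^2 = 207.36
  (49 - 43.4)^2 = 31.36
  (87 - 43.4)^2 = 1900.96
  (69 - 43.4)^2 = 655.36
  (1 - 43.4)^2 = 1797.76
  (22 - 43.4)^2 = 457.96
Step 3: Sum of squared deviations = 9767.6
Step 4: Sample variance = 9767.6 / 14 = 697.6857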